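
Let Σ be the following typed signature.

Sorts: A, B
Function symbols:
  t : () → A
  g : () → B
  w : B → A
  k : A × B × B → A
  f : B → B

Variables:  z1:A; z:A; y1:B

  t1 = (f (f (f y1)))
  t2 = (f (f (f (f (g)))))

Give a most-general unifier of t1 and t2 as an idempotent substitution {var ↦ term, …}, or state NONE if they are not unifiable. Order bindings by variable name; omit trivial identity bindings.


{y1 ↦ (f (g))}


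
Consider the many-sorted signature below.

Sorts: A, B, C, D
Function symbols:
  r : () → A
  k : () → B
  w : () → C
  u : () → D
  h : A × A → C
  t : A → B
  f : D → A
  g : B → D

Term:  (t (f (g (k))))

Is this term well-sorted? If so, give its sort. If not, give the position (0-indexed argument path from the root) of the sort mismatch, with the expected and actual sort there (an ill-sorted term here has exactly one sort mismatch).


well-sorted; sort = B

      (k) : B
    (g (k)) : D
  (f (g (k))) : A
(t (f (g (k)))) : B


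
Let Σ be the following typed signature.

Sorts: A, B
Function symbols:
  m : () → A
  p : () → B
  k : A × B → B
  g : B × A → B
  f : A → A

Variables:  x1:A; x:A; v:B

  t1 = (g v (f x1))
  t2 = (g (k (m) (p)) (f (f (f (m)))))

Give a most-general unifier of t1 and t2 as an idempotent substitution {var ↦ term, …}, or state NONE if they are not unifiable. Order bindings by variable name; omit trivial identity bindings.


{v ↦ (k (m) (p)), x1 ↦ (f (f (m)))}


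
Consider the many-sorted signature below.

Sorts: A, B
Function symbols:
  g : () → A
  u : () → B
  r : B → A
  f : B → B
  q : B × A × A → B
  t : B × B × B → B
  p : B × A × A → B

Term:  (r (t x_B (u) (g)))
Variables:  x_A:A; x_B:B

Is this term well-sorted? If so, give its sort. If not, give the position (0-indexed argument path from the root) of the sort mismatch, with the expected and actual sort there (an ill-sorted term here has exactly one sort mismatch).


ill-sorted at position [0, 2]: expected B, got A

    x_B : B
    (u) : B
    (g) : A
  (t x_B (u) (g)) : ✗ arg 2 at [0, 2] has sort A, expected B


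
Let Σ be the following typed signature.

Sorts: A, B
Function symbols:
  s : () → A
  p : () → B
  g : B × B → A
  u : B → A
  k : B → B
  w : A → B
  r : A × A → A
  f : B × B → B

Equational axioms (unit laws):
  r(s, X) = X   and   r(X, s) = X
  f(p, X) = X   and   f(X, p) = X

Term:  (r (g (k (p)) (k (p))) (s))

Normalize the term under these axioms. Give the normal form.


1. (r (g (k (p)) (k (p))) (s))  →  (g (k (p)) (k (p)))

normal form = (g (k (p)) (k (p)))


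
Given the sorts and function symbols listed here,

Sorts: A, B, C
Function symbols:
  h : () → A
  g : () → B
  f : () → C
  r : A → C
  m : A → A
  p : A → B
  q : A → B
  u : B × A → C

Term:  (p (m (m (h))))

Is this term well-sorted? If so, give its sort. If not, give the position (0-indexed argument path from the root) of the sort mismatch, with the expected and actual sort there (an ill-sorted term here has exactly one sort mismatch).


      (h) : A
    (m (h)) : A
  (m (m (h))) : A
(p (m (m (h)))) : B

well-sorted; sort = B


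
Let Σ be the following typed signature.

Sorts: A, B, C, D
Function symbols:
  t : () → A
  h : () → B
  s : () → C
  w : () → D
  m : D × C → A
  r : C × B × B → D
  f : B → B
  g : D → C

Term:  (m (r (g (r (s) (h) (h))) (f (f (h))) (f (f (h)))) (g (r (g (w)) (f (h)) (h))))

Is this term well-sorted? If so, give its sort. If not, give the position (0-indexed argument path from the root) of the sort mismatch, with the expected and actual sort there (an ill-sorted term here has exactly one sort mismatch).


        (s) : C
        (h) : B
        (h) : B
      (r (s) (h) (h)) : D
    (g (r (s) (h) (h))) : C
        (h) : B
      (f (h)) : B
    (f (f (h))) : B
        (h) : B
      (f (h)) : B
    (f (f (h))) : B
  (r (g (r (s) (h) (h))) (f (f (h))) (f (f (h)))) : D
        (w) : D
      (g (w)) : C
        (h) : B
      (f (h)) : B
      (h) : B
    (r (g (w)) (f (h)) (h)) : D
  (g (r (g (w)) (f (h)) (h))) : C
(m (r (g (r (s) (h) (h))) (f (f (h))) (f (f (h)))) (g (r (g (w)) (f (h)) (h)))) : A

well-sorted; sort = A


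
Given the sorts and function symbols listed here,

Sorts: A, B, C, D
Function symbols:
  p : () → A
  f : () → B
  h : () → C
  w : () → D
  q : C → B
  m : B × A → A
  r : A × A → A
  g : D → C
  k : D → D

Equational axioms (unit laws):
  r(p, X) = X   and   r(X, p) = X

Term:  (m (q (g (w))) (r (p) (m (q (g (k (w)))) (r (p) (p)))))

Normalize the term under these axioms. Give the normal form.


normal form = (m (q (g (w))) (m (q (g (k (w)))) (p)))

1. (m (q (g (w))) (r (p) (m (q (g (k (w)))) (r (p) (p)))))  →  (m (q (g (w))) (m (q (g (k (w)))) (r (p) (p))))
2. (m (q (g (w))) (m (q (g (k (w)))) (r (p) (p))))  →  (m (q (g (w))) (m (q (g (k (w)))) (p)))


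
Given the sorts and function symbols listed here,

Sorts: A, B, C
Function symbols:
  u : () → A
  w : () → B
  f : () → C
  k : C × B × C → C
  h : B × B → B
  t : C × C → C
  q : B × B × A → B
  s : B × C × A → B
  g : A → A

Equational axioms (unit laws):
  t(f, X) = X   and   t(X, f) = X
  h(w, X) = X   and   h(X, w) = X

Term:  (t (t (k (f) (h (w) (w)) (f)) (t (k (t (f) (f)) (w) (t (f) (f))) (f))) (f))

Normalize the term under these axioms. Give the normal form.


normal form = (t (k (f) (w) (f)) (k (f) (w) (f)))

1. (t (t (k (f) (h (w) (w)) (f)) (t (k (t (f) (f)) (w) (t (f) (f))) (f))) (f))  →  (t (k (f) (h (w) (w)) (f)) (t (k (t (f) (f)) (w) (t (f) (f))) (f)))
2. (t (k (f) (h (w) (w)) (f)) (t (k (t (f) (f)) (w) (t (f) (f))) (f)))  →  (t (k (f) (w) (f)) (t (k (t (f) (f)) (w) (t (f) (f))) (f)))
3. (t (k (f) (w) (f)) (t (k (t (f) (f)) (w) (t (f) (f))) (f)))  →  (t (k (f) (w) (f)) (k (t (f) (f)) (w) (t (f) (f))))
4. (t (k (f) (w) (f)) (k (t (f) (f)) (w) (t (f) (f))))  →  (t (k (f) (w) (f)) (k (f) (w) (t (f) (f))))
5. (t (k (f) (w) (f)) (k (f) (w) (t (f) (f))))  →  (t (k (f) (w) (f)) (k (f) (w) (f)))


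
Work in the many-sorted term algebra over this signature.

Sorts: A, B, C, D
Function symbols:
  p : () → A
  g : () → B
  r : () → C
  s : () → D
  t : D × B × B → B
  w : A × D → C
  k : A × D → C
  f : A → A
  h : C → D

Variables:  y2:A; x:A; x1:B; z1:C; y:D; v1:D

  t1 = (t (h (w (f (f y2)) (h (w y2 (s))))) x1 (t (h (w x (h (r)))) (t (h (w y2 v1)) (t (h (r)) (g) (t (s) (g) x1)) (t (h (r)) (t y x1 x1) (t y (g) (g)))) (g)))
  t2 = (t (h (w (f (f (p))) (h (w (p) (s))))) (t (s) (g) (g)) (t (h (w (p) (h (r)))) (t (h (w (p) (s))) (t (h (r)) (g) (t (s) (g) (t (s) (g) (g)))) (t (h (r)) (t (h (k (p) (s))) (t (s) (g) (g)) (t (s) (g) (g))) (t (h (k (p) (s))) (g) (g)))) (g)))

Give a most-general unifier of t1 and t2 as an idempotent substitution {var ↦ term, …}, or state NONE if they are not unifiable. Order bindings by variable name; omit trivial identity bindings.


{v1 ↦ (s), x ↦ (p), x1 ↦ (t (s) (g) (g)), y ↦ (h (k (p) (s))), y2 ↦ (p)}


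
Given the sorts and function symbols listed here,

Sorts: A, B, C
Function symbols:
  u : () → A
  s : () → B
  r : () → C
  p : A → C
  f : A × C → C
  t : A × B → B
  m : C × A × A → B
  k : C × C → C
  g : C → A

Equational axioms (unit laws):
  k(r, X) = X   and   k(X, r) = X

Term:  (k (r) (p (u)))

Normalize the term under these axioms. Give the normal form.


normal form = (p (u))

1. (k (r) (p (u)))  →  (p (u))


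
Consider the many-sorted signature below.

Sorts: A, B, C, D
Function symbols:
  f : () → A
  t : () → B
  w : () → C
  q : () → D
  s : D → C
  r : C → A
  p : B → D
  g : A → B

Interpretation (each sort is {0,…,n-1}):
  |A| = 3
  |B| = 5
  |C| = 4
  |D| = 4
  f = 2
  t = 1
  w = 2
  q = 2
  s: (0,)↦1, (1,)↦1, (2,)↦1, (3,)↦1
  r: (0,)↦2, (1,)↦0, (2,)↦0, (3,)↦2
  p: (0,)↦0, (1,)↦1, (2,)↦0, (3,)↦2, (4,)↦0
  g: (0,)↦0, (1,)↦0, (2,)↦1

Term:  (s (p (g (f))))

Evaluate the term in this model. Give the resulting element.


  f = 2
  (g (f)) = g(2,) = 1
  (p (g (f))) = p(1,) = 1
  (s (p (g (f)))) = s(1,) = 1

value = 1


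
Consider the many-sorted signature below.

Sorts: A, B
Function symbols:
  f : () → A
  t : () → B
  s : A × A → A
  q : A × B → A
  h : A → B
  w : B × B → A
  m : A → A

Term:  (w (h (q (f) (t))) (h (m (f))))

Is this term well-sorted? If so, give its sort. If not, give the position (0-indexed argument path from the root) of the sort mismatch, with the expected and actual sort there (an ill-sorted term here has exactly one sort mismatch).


well-sorted; sort = A

      (f) : A
      (t) : B
    (q (f) (t)) : A
  (h (q (f) (t))) : B
      (f) : A
    (m (f)) : A
  (h (m (f))) : B
(w (h (q (f) (t))) (h (m (f)))) : A


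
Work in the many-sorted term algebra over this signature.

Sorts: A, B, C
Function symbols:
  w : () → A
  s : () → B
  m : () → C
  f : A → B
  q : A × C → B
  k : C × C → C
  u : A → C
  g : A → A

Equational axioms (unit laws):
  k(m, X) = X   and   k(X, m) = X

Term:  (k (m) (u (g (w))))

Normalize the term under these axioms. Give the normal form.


1. (k (m) (u (g (w))))  →  (u (g (w)))

normal form = (u (g (w)))


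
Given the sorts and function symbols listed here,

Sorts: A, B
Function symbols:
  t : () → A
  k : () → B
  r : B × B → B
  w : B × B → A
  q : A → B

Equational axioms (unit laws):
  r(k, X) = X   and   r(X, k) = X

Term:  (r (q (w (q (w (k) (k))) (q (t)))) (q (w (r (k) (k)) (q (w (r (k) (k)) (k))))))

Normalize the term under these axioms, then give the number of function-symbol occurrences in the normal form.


size = 16

1. (r (q (w (q (w (k) (k))) (q (t)))) (q (w (r (k) (k)) (q (w (r (k) (k)) (k))))))  →  (r (q (w (q (w (k) (k))) (q (t)))) (q (w (k) (q (w (r (k) (k)) (k))))))
2. (r (q (w (q (w (k) (k))) (q (t)))) (q (w (k) (q (w (r (k) (k)) (k))))))  →  (r (q (w (q (w (k) (k))) (q (t)))) (q (w (k) (q (w (k) (k))))))
normal form: (r (q (w (q (w (k) (k))) (q (t)))) (q (w (k) (q (w (k) (k))))))


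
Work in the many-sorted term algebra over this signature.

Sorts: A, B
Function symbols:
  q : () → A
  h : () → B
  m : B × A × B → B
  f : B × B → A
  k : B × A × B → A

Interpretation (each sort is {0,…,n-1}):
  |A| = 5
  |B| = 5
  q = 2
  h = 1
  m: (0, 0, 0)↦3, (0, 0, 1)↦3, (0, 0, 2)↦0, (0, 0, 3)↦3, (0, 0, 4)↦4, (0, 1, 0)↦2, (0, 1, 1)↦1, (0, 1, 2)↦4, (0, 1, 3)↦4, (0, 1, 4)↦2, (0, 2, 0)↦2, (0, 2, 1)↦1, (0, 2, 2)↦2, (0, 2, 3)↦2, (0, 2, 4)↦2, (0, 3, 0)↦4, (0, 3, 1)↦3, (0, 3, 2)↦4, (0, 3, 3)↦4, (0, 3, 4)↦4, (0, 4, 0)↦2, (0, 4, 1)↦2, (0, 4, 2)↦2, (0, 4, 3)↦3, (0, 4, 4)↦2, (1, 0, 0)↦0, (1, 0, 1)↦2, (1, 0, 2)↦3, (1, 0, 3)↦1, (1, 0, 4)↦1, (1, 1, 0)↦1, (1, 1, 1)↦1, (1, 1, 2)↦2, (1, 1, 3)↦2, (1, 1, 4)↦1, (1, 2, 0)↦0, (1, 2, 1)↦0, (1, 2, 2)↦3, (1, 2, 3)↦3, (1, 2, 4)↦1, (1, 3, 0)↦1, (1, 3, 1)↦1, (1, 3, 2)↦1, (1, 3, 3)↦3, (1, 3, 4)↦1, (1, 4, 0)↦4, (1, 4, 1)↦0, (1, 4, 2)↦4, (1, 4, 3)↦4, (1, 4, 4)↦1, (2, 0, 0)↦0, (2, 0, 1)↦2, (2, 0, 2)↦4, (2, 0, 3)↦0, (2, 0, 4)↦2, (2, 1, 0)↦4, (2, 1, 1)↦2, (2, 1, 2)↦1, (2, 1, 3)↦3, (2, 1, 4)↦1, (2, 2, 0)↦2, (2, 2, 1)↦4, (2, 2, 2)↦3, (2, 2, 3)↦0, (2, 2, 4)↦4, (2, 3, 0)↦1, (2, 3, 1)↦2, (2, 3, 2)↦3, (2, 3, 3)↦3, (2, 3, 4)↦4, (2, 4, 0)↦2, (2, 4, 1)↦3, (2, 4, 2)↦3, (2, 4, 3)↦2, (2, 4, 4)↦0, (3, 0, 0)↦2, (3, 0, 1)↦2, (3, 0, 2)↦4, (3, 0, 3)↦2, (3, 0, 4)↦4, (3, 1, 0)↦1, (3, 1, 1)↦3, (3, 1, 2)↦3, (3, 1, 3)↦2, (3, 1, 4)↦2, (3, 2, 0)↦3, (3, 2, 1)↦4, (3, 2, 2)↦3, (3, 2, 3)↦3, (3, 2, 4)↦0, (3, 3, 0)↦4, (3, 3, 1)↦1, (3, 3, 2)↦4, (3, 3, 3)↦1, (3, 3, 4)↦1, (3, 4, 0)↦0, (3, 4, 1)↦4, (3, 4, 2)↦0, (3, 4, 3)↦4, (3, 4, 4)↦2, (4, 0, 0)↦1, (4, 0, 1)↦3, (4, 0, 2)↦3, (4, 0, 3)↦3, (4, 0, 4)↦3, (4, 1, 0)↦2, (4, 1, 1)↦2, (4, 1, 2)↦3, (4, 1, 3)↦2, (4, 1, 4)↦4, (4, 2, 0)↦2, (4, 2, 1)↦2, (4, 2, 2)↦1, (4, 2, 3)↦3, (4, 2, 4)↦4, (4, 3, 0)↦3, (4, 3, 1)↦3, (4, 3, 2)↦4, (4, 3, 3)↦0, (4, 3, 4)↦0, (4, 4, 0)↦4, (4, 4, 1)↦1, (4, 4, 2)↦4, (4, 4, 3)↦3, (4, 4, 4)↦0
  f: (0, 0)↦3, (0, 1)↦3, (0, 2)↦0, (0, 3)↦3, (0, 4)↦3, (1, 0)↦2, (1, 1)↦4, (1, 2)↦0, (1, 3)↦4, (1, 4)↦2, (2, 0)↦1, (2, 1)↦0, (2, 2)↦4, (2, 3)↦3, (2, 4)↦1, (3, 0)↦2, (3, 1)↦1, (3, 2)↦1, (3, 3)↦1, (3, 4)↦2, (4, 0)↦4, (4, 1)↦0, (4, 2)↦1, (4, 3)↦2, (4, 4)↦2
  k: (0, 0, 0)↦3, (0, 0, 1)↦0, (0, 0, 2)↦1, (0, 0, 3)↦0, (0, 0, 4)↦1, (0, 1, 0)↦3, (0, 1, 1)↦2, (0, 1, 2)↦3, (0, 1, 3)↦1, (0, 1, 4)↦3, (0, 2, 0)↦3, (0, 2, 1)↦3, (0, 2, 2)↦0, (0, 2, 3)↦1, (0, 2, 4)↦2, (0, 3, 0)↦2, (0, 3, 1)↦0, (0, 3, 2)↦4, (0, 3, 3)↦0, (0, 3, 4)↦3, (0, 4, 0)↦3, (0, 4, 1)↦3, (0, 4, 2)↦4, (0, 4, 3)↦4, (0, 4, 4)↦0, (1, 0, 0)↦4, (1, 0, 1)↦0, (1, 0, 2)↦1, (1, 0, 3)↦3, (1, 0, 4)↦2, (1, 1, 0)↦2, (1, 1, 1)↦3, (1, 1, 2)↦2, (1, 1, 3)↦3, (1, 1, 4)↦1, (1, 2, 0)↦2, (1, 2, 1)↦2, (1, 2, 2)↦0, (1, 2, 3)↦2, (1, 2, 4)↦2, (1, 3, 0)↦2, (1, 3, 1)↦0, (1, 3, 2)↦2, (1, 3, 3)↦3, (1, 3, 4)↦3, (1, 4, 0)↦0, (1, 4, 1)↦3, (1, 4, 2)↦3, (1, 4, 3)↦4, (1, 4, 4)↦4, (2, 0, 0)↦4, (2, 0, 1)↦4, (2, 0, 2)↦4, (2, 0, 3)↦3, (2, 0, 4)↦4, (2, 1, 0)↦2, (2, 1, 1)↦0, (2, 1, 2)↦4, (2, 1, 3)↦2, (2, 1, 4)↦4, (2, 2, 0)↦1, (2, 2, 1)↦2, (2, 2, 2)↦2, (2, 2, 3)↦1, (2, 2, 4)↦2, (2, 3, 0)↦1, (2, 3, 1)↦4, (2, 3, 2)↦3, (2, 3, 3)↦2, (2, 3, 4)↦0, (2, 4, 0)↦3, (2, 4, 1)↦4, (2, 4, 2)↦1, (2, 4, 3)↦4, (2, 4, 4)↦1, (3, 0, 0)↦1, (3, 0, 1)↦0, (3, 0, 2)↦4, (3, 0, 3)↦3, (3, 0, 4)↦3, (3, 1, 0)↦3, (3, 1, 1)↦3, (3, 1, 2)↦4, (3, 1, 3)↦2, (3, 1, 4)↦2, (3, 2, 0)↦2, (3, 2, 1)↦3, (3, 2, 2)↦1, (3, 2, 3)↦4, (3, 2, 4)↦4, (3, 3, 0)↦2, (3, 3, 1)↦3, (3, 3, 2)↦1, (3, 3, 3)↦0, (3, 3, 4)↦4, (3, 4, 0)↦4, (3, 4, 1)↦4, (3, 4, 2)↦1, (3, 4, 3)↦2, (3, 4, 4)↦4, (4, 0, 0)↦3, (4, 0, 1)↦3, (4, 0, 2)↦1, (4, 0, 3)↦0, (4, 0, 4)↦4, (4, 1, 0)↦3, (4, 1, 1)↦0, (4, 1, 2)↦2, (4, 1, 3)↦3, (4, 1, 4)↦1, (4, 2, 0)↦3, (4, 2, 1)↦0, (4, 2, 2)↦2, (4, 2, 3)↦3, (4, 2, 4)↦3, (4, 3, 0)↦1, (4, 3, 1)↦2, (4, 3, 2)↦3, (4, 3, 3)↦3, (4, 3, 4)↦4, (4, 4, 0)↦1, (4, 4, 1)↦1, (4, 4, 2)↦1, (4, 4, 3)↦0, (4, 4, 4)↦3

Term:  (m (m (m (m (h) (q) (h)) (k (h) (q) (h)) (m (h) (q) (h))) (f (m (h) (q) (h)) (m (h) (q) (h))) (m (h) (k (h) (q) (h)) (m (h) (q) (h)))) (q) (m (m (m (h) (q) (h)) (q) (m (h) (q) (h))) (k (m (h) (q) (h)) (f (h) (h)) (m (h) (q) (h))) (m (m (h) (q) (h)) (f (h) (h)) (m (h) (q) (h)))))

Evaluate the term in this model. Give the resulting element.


  h = 1
  q = 2
  h = 1
  (m (h) (q) (h)) = m(1, 2, 1) = 0
  h = 1
  q = 2
  h = 1
  (k (h) (q) (h)) = k(1, 2, 1) = 2
  h = 1
  q = 2
  h = 1
  (m (h) (q) (h)) = m(1, 2, 1) = 0
  (m (m (h) (q) (h)) (k (h) (q) (h)) (m (h) (q) (h))) = m(0, 2, 0) = 2
  h = 1
  q = 2
  h = 1
  (m (h) (q) (h)) = m(1, 2, 1) = 0
  h = 1
  q = 2
  h = 1
  (m (h) (q) (h)) = m(1, 2, 1) = 0
  (f (m (h) (q) (h)) (m (h) (q) (h))) = f(0, 0) = 3
  h = 1
  h = 1
  q = 2
  h = 1
  (k (h) (q) (h)) = k(1, 2, 1) = 2
  h = 1
  q = 2
  h = 1
  (m (h) (q) (h)) = m(1, 2, 1) = 0
  (m (h) (k (h) (q) (h)) (m (h) (q) (h))) = m(1, 2, 0) = 0
  (m (m (m (h) (q) (h)) (k (h) (q) (h)) (m (h) (q) (h))) (f (m (h) (q) (h)) (m (h) (q) (h))) (m (h) (k (h) (q) (h)) (m (h) (q) (h)))) = m(2, 3, 0) = 1
  q = 2
  h = 1
  q = 2
  h = 1
  (m (h) (q) (h)) = m(1, 2, 1) = 0
  q = 2
  h = 1
  q = 2
  h = 1
  (m (h) (q) (h)) = m(1, 2, 1) = 0
  (m (m (h) (q) (h)) (q) (m (h) (q) (h))) = m(0, 2, 0) = 2
  h = 1
  q = 2
  h = 1
  (m (h) (q) (h)) = m(1, 2, 1) = 0
  h = 1
  h = 1
  (f (h) (h)) = f(1, 1) = 4
  h = 1
  q = 2
  h = 1
  (m (h) (q) (h)) = m(1, 2, 1) = 0
  (k (m (h) (q) (h)) (f (h) (h)) (m (h) (q) (h))) = k(0, 4, 0) = 3
  h = 1
  q = 2
  h = 1
  (m (h) (q) (h)) = m(1, 2, 1) = 0
  h = 1
  h = 1
  (f (h) (h)) = f(1, 1) = 4
  h = 1
  q = 2
  h = 1
  (m (h) (q) (h)) = m(1, 2, 1) = 0
  (m (m (h) (q) (h)) (f (h) (h)) (m (h) (q) (h))) = m(0, 4, 0) = 2
  (m (m (m (h) (q) (h)) (q) (m (h) (q) (h))) (k (m (h) (q) (h)) (f (h) (h)) (m (h) (q) (h))) (m (m (h) (q) (h)) (f (h) (h)) (m (h) (q) (h)))) = m(2, 3, 2) = 3
  (m (m (m (m (h) (q) (h)) (k (h) (q) (h)) (m (h) (q) (h))) (f (m (h) (q) (h)) (m (h) (q) (h))) (m (h) (k (h) (q) (h)) (m (h) (q) (h)))) (q) (m (m (m (h) (q) (h)) (q) (m (h) (q) (h))) (k (m (h) (q) (h)) (f (h) (h)) (m (h) (q) (h))) (m (m (h) (q) (h)) (f (h) (h)) (m (h) (q) (h))))) = m(1, 2, 3) = 3

value = 3


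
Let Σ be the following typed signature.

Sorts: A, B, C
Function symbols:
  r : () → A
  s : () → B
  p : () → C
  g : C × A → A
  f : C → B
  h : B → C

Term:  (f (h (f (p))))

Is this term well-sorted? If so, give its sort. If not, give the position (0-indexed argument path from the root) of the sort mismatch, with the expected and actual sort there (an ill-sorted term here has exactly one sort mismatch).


well-sorted; sort = B

      (p) : C
    (f (p)) : B
  (h (f (p))) : C
(f (h (f (p)))) : B


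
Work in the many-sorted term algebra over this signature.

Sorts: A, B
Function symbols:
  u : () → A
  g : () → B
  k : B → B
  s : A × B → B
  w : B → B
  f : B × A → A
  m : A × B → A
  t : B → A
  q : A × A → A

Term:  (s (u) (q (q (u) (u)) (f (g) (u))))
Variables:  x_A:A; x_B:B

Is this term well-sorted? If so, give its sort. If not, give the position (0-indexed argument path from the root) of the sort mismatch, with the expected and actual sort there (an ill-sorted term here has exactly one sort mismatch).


  (u) : A
      (u) : A
      (u) : A
    (q (u) (u)) : A
      (g) : B
      (u) : A
    (f (g) (u)) : A
  (q (q (u) (u)) (f (g) (u))) : A
(s (u) (q (q (u) (u)) (f (g) (u)))) : ✗ arg 1 at [1] has sort A, expected B

ill-sorted at position [1]: expected B, got A


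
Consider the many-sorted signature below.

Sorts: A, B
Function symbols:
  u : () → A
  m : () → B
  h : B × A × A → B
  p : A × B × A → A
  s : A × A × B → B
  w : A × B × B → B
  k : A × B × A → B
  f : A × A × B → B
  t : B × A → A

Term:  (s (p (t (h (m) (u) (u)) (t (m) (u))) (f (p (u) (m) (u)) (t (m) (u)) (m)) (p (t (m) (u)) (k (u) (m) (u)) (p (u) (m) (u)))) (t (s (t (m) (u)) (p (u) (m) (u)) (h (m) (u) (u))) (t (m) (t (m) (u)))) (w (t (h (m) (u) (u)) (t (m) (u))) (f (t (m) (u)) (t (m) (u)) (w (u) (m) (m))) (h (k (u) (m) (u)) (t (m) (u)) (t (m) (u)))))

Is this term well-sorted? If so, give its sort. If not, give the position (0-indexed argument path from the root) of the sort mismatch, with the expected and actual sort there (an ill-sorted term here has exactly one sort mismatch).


        (m) : B
        (u) : A
        (u) : A
      (h (m) (u) (u)) : B
        (m) : B
        (u) : A
      (t (m) (u)) : A
    (t (h (m) (u) (u)) (t (m) (u))) : A
        (u) : A
        (m) : B
        (u) : A
      (p (u) (m) (u)) : A
        (m) : B
        (u) : A
      (t (m) (u)) : A
      (m) : B
    (f (p (u) (m) (u)) (t (m) (u)) (m)) : B
        (m) : B
        (u) : A
      (t (m) (u)) : A
        (u) : A
        (m) : B
        (u) : A
      (k (u) (m) (u)) : B
        (u) : A
        (m) : B
        (u) : A
      (p (u) (m) (u)) : A
    (p (t (m) (u)) (k (u) (m) (u)) (p (u) (m) (u))) : A
  (p (t (h (m) (u) (u)) (t (m) (u))) (f (p (u) (m) (u)) (t (m) (u)) (m)) (p (t (m) (u)) (k (u) (m) (u)) (p (u) (m) (u)))) : A
        (m) : B
        (u) : A
      (t (m) (u)) : A
        (u) : A
        (m) : B
        (u) : A
      (p (u) (m) (u)) : A
        (m) : B
        (u) : A
        (u) : A
      (h (m) (u) (u)) : B
    (s (t (m) (u)) (p (u) (m) (u)) (h (m) (u) (u))) : B
      (m) : B
        (m) : B
        (u) : A
      (t (m) (u)) : A
    (t (m) (t (m) (u))) : A
  (t (s (t (m) (u)) (p (u) (m) (u)) (h (m) (u) (u))) (t (m) (t (m) (u)))) : A
        (m) : B
        (u) : A
        (u) : A
      (h (m) (u) (u)) : B
        (m) : B
        (u) : A
      (t (m) (u)) : A
    (t (h (m) (u) (u)) (t (m) (u))) : A
        (m) : B
        (u) : A
      (t (m) (u)) : A
        (m) : B
        (u) : A
      (t (m) (u)) : A
        (u) : A
        (m) : B
        (m) : B
      (w (u) (m) (m)) : B
    (f (t (m) (u)) (t (m) (u)) (w (u) (m) (m))) : B
        (u) : A
        (m) : B
        (u) : A
      (k (u) (m) (u)) : B
        (m) : B
        (u) : A
      (t (m) (u)) : A
        (m) : B
        (u) : A
      (t (m) (u)) : A
    (h (k (u) (m) (u)) (t (m) (u)) (t (m) (u))) : B
  (w (t (h (m) (u) (u)) (t (m) (u))) (f (t (m) (u)) (t (m) (u)) (w (u) (m) (m))) (h (k (u) (m) (u)) (t (m) (u)) (t (m) (u)))) : B
(s (p (t (h (m) (u) (u)) (t (m) (u))) (f (p (u) (m) (u)) (t (m) (u)) (m)) (p (t (m) (u)) (k (u) (m) (u)) (p (u) (m) (u)))) (t (s (t (m) (u)) (p (u) (m) (u)) (h (m) (u) (u))) (t (m) (t (m) (u)))) (w (t (h (m) (u) (u)) (t (m) (u))) (f (t (m) (u)) (t (m) (u)) (w (u) (m) (m))) (h (k (u) (m) (u)) (t (m) (u)) (t (m) (u))))) : B

well-sorted; sort = B


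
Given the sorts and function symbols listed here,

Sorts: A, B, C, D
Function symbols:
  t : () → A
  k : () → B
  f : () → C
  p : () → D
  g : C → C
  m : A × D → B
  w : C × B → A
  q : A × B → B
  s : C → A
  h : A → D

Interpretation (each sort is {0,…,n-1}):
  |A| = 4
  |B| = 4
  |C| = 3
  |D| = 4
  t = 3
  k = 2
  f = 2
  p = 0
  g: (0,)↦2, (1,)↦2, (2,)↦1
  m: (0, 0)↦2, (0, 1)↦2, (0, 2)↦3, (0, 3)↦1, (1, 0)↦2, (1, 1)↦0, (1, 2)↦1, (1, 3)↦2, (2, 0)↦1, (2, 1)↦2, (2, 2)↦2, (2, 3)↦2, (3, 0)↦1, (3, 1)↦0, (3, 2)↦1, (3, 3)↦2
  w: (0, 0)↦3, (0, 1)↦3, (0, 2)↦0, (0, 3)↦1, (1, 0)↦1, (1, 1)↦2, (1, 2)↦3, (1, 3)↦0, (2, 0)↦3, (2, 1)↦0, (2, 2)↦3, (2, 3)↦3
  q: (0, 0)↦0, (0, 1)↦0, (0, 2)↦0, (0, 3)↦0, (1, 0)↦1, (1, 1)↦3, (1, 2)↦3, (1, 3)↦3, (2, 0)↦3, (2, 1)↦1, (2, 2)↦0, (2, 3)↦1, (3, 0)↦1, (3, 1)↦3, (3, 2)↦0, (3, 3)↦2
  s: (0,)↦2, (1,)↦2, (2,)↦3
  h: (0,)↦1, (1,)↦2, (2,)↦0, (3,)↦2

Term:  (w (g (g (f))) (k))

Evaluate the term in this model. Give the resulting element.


value = 3

  f = 2
  (g (f)) = g(2,) = 1
  (g (g (f))) = g(1,) = 2
  k = 2
  (w (g (g (f))) (k)) = w(2, 2) = 3


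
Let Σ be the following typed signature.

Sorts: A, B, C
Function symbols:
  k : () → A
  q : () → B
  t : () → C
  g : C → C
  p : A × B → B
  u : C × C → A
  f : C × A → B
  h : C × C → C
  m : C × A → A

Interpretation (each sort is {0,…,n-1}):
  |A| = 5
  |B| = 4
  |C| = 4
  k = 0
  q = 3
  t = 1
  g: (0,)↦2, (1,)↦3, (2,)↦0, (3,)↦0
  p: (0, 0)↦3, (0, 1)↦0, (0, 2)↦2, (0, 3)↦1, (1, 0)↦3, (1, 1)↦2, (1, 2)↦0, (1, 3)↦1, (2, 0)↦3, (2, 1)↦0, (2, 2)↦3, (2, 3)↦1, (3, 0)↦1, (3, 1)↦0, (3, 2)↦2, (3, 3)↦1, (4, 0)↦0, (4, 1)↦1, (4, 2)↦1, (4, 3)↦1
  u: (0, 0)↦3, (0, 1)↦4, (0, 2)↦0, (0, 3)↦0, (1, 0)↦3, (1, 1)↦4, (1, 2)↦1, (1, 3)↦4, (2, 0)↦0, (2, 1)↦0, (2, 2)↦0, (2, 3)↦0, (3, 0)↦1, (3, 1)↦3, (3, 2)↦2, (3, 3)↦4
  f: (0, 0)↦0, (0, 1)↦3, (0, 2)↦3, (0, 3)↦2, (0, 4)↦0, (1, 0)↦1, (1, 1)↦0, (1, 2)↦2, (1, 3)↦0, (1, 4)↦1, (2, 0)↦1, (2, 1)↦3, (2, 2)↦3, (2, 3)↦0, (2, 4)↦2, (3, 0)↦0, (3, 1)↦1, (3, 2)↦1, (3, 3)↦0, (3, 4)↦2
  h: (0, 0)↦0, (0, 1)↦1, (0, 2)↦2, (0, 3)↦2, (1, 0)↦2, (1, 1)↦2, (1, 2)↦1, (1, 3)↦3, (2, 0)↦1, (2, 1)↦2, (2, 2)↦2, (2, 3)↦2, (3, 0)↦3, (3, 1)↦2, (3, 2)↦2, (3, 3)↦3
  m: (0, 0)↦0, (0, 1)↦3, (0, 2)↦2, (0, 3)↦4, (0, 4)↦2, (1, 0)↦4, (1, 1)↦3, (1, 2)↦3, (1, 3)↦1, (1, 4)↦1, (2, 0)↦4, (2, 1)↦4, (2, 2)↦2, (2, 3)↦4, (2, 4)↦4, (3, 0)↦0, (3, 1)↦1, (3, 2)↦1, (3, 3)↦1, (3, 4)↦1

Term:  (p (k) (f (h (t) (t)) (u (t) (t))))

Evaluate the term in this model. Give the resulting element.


  k = 0
  t = 1
  t = 1
  (h (t) (t)) = h(1, 1) = 2
  t = 1
  t = 1
  (u (t) (t)) = u(1, 1) = 4
  (f (h (t) (t)) (u (t) (t))) = f(2, 4) = 2
  (p (k) (f (h (t) (t)) (u (t) (t)))) = p(0, 2) = 2

value = 2


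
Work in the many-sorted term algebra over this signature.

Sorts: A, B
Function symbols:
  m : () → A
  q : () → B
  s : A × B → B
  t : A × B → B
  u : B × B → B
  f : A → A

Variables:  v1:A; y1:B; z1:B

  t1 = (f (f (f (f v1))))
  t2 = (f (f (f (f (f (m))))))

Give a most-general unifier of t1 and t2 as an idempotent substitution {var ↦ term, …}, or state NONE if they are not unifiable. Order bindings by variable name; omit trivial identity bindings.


{v1 ↦ (f (m))}


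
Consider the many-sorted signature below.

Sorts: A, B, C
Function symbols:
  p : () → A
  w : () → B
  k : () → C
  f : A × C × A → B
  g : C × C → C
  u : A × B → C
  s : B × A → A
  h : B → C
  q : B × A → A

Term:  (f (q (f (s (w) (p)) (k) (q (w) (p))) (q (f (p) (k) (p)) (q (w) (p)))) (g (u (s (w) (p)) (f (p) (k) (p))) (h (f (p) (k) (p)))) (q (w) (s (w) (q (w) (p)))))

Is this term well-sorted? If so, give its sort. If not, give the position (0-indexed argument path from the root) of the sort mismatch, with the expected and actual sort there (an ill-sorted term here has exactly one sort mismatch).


well-sorted; sort = B

        (w) : B
        (p) : A
      (s (w) (p)) : A
      (k) : C
        (w) : B
        (p) : A
      (q (w) (p)) : A
    (f (s (w) (p)) (k) (q (w) (p))) : B
        (p) : A
        (k) : C
        (p) : A
      (f (p) (k) (p)) : B
        (w) : B
        (p) : A
      (q (w) (p)) : A
    (q (f (p) (k) (p)) (q (w) (p))) : A
  (q (f (s (w) (p)) (k) (q (w) (p))) (q (f (p) (k) (p)) (q (w) (p)))) : A
        (w) : B
        (p) : A
      (s (w) (p)) : A
        (p) : A
        (k) : C
        (p) : A
      (f (p) (k) (p)) : B
    (u (s (w) (p)) (f (p) (k) (p))) : C
        (p) : A
        (k) : C
        (p) : A
      (f (p) (k) (p)) : B
    (h (f (p) (k) (p))) : C
  (g (u (s (w) (p)) (f (p) (k) (p))) (h (f (p) (k) (p)))) : C
    (w) : B
      (w) : B
        (w) : B
        (p) : A
      (q (w) (p)) : A
    (s (w) (q (w) (p))) : A
  (q (w) (s (w) (q (w) (p)))) : A
(f (q (f (s (w) (p)) (k) (q (w) (p))) (q (f (p) (k) (p)) (q (w) (p)))) (g (u (s (w) (p)) (f (p) (k) (p))) (h (f (p) (k) (p)))) (q (w) (s (w) (q (w) (p))))) : B


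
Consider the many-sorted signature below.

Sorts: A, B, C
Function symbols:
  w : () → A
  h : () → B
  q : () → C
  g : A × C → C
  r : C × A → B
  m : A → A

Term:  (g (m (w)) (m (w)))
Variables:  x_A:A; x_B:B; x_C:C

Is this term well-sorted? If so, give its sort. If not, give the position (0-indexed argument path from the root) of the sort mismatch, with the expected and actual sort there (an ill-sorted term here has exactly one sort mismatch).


ill-sorted at position [1]: expected C, got A

    (w) : A
  (m (w)) : A
    (w) : A
  (m (w)) : A
(g (m (w)) (m (w))) : ✗ arg 1 at [1] has sort A, expected C


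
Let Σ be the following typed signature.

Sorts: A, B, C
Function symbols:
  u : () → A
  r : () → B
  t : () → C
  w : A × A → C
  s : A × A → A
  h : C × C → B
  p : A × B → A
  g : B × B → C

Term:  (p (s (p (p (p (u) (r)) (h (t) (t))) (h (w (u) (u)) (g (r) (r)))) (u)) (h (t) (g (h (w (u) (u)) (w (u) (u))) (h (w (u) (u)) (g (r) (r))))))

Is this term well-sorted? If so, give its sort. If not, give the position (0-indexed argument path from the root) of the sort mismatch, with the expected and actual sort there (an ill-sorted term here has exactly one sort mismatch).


          (u) : A
          (r) : B
        (p (u) (r)) : A
          (t) : C
          (t) : C
        (h (t) (t)) : B
      (p (p (u) (r)) (h (t) (t))) : A
          (u) : A
          (u) : A
        (w (u) (u)) : C
          (r) : B
          (r) : B
        (g (r) (r)) : C
      (h (w (u) (u)) (g (r) (r))) : B
    (p (p (p (u) (r)) (h (t) (t))) (h (w (u) (u)) (g (r) (r)))) : A
    (u) : A
  (s (p (p (p (u) (r)) (h (t) (t))) (h (w (u) (u)) (g (r) (r)))) (u)) : A
    (t) : C
          (u) : A
          (u) : A
        (w (u) (u)) : C
          (u) : A
          (u) : A
        (w (u) (u)) : C
      (h (w (u) (u)) (w (u) (u))) : B
          (u) : A
          (u) : A
        (w (u) (u)) : C
          (r) : B
          (r) : B
        (g (r) (r)) : C
      (h (w (u) (u)) (g (r) (r))) : B
    (g (h (w (u) (u)) (w (u) (u))) (h (w (u) (u)) (g (r) (r)))) : C
  (h (t) (g (h (w (u) (u)) (w (u) (u))) (h (w (u) (u)) (g (r) (r))))) : B
(p (s (p (p (p (u) (r)) (h (t) (t))) (h (w (u) (u)) (g (r) (r)))) (u)) (h (t) (g (h (w (u) (u)) (w (u) (u))) (h (w (u) (u)) (g (r) (r)))))) : A

well-sorted; sort = A


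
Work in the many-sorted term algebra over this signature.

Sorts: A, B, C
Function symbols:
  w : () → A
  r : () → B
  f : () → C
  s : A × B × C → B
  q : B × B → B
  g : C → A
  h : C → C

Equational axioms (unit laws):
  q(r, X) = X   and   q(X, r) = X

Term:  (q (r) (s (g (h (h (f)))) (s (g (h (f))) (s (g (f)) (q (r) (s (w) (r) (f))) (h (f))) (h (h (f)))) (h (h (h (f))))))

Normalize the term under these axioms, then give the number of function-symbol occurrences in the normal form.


1. (q (r) (s (g (h (h (f)))) (s (g (h (f))) (s (g (f)) (q (r) (s (w) (r) (f))) (h (f))) (h (h (f)))) (h (h (h (f))))))  →  (s (g (h (h (f)))) (s (g (h (f))) (s (g (f)) (q (r) (s (w) (r) (f))) (h (f))) (h (h (f)))) (h (h (h (f)))))
2. (s (g (h (h (f)))) (s (g (h (f))) (s (g (f)) (q (r) (s (w) (r) (f))) (h (f))) (h (h (f)))) (h (h (h (f)))))  →  (s (g (h (h (f)))) (s (g (h (f))) (s (g (f)) (s (w) (r) (f)) (h (f))) (h (h (f)))) (h (h (h (f)))))
normal form: (s (g (h (h (f)))) (s (g (h (f))) (s (g (f)) (s (w) (r) (f)) (h (f))) (h (h (f)))) (h (h (h (f)))))

size = 25


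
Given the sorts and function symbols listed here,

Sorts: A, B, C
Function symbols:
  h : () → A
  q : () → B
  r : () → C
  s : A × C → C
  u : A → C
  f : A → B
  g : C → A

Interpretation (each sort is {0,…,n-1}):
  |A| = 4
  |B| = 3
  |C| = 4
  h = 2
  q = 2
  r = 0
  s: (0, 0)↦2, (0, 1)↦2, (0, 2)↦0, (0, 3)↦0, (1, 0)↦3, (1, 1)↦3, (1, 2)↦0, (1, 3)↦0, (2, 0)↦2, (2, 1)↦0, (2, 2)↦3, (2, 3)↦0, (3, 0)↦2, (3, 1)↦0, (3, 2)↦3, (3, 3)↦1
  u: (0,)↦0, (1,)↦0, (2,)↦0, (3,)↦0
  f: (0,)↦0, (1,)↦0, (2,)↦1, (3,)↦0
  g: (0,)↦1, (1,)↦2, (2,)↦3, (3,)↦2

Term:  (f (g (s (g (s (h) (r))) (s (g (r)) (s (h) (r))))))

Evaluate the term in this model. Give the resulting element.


value = 0

  h = 2
  r = 0
  (s (h) (r)) = s(2, 0) = 2
  (g (s (h) (r))) = g(2,) = 3
  r = 0
  (g (r)) = g(0,) = 1
  h = 2
  r = 0
  (s (h) (r)) = s(2, 0) = 2
  (s (g (r)) (s (h) (r))) = s(1, 2) = 0
  (s (g (s (h) (r))) (s (g (r)) (s (h) (r)))) = s(3, 0) = 2
  (g (s (g (s (h) (r))) (s (g (r)) (s (h) (r))))) = g(2,) = 3
  (f (g (s (g (s (h) (r))) (s (g (r)) (s (h) (r)))))) = f(3,) = 0


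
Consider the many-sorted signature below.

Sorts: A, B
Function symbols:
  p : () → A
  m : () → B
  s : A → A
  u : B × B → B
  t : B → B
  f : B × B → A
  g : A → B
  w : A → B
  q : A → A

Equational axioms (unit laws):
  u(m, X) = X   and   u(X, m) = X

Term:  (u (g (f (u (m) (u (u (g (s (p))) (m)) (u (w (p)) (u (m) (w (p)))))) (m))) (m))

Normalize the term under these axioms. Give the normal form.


1. (u (g (f (u (m) (u (u (g (s (p))) (m)) (u (w (p)) (u (m) (w (p)))))) (m))) (m))  →  (g (f (u (m) (u (u (g (s (p))) (m)) (u (w (p)) (u (m) (w (p)))))) (m)))
2. (g (f (u (m) (u (u (g (s (p))) (m)) (u (w (p)) (u (m) (w (p)))))) (m)))  →  (g (f (u (u (g (s (p))) (m)) (u (w (p)) (u (m) (w (p))))) (m)))
3. (g (f (u (u (g (s (p))) (m)) (u (w (p)) (u (m) (w (p))))) (m)))  →  (g (f (u (g (s (p))) (u (w (p)) (u (m) (w (p))))) (m)))
4. (g (f (u (g (s (p))) (u (w (p)) (u (m) (w (p))))) (m)))  →  (g (f (u (g (s (p))) (u (w (p)) (w (p)))) (m)))

normal form = (g (f (u (g (s (p))) (u (w (p)) (w (p)))) (m)))


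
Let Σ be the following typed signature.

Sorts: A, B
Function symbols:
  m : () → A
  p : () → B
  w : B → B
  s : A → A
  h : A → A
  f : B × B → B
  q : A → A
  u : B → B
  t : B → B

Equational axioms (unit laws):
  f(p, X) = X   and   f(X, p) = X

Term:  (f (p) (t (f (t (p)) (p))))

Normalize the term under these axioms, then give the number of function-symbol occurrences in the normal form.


size = 3

1. (f (p) (t (f (t (p)) (p))))  →  (t (f (t (p)) (p)))
2. (t (f (t (p)) (p)))  →  (t (t (p)))
normal form: (t (t (p)))


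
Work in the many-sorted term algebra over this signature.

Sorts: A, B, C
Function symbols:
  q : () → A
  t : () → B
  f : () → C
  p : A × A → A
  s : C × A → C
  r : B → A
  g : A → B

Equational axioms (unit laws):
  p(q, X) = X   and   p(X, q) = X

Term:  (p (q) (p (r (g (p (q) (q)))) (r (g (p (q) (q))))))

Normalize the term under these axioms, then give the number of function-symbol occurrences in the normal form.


1. (p (q) (p (r (g (p (q) (q)))) (r (g (p (q) (q))))))  →  (p (r (g (p (q) (q)))) (r (g (p (q) (q)))))
2. (p (r (g (p (q) (q)))) (r (g (p (q) (q)))))  →  (p (r (g (q))) (r (g (p (q) (q)))))
3. (p (r (g (q))) (r (g (p (q) (q)))))  →  (p (r (g (q))) (r (g (q))))
normal form: (p (r (g (q))) (r (g (q))))

size = 7


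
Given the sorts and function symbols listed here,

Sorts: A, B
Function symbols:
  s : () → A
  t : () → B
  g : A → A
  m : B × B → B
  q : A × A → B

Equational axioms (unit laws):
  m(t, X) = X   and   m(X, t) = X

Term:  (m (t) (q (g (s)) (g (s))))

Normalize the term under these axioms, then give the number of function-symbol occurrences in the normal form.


1. (m (t) (q (g (s)) (g (s))))  →  (q (g (s)) (g (s)))
normal form: (q (g (s)) (g (s)))

size = 5


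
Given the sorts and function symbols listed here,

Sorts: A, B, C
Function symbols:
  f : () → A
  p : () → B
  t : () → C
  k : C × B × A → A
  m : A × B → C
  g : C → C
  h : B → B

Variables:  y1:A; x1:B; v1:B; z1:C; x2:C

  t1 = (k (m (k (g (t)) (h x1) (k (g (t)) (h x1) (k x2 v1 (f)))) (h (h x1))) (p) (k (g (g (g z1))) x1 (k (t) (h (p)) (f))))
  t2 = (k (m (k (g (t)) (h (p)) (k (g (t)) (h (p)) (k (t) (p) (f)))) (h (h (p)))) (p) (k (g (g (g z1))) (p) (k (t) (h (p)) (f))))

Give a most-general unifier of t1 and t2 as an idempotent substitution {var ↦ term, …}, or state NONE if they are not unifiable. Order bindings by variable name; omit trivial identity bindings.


{v1 ↦ (p), x1 ↦ (p), x2 ↦ (t)}


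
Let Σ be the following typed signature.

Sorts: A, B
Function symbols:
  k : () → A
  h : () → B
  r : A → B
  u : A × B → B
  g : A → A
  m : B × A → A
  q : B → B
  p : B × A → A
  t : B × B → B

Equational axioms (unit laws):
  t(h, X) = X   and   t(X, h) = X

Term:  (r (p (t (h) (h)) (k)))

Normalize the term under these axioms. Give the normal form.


normal form = (r (p (h) (k)))

1. (r (p (t (h) (h)) (k)))  →  (r (p (h) (k)))


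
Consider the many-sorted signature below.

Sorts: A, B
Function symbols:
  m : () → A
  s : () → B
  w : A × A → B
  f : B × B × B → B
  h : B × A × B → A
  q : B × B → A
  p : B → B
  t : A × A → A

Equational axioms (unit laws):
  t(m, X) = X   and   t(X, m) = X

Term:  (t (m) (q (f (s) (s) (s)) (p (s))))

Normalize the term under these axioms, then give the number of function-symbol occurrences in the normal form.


size = 7

1. (t (m) (q (f (s) (s) (s)) (p (s))))  →  (q (f (s) (s) (s)) (p (s)))
normal form: (q (f (s) (s) (s)) (p (s)))


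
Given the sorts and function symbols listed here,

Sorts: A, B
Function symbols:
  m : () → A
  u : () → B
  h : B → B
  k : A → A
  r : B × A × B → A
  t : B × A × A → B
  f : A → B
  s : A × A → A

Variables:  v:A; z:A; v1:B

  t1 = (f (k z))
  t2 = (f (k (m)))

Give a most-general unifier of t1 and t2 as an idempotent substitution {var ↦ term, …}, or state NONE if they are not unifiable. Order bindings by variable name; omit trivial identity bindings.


{z ↦ (m)}


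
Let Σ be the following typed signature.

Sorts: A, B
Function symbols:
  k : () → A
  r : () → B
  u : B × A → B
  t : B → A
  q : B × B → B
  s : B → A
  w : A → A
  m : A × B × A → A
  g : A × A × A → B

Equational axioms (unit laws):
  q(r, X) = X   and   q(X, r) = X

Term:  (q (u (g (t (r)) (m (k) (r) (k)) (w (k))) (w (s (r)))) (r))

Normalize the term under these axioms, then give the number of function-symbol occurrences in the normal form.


1. (q (u (g (t (r)) (m (k) (r) (k)) (w (k))) (w (s (r)))) (r))  →  (u (g (t (r)) (m (k) (r) (k)) (w (k))) (w (s (r))))
normal form: (u (g (t (r)) (m (k) (r) (k)) (w (k))) (w (s (r))))

size = 13


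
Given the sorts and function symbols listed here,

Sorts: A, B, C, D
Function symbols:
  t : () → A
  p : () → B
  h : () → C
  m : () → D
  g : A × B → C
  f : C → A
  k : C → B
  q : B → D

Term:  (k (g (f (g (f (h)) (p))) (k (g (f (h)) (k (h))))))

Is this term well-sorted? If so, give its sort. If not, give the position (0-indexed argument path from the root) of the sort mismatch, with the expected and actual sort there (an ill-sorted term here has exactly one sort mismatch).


well-sorted; sort = B

          (h) : C
        (f (h)) : A
        (p) : B
      (g (f (h)) (p)) : C
    (f (g (f (h)) (p))) : A
          (h) : C
        (f (h)) : A
          (h) : C
        (k (h)) : B
      (g (f (h)) (k (h))) : C
    (k (g (f (h)) (k (h)))) : B
  (g (f (g (f (h)) (p))) (k (g (f (h)) (k (h))))) : C
(k (g (f (g (f (h)) (p))) (k (g (f (h)) (k (h)))))) : B


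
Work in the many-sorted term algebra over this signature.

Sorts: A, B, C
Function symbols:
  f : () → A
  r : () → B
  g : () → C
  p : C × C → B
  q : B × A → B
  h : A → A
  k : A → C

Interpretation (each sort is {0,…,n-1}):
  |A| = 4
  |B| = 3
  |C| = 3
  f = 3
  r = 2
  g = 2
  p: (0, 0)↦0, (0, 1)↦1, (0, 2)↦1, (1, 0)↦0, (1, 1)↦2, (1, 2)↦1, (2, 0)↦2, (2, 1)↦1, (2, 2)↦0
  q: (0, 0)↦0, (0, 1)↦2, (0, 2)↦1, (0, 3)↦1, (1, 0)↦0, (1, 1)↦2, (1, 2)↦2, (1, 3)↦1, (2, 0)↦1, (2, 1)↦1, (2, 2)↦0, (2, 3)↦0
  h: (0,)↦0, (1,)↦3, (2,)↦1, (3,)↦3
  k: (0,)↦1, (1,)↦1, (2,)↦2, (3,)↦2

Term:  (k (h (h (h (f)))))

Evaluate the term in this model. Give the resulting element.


  f = 3
  (h (f)) = h(3,) = 3
  (h (h (f))) = h(3,) = 3
  (h (h (h (f)))) = h(3,) = 3
  (k (h (h (h (f))))) = k(3,) = 2

value = 2


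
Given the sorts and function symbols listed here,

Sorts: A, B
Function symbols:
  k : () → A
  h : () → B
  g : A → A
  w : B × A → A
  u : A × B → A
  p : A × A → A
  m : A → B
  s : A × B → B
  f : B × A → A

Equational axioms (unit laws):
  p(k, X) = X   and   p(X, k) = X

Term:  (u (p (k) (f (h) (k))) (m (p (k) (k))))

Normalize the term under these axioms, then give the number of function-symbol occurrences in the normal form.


1. (u (p (k) (f (h) (k))) (m (p (k) (k))))  →  (u (f (h) (k)) (m (p (k) (k))))
2. (u (f (h) (k)) (m (p (k) (k))))  →  (u (f (h) (k)) (m (k)))
normal form: (u (f (h) (k)) (m (k)))

size = 6


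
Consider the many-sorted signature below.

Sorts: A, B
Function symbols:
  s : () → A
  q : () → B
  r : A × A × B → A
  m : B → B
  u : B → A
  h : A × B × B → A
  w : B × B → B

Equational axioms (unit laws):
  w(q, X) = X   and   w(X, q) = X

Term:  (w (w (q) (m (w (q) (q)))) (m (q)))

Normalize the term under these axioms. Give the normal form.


1. (w (w (q) (m (w (q) (q)))) (m (q)))  →  (w (m (w (q) (q))) (m (q)))
2. (w (m (w (q) (q))) (m (q)))  →  (w (m (q)) (m (q)))

normal form = (w (m (q)) (m (q)))


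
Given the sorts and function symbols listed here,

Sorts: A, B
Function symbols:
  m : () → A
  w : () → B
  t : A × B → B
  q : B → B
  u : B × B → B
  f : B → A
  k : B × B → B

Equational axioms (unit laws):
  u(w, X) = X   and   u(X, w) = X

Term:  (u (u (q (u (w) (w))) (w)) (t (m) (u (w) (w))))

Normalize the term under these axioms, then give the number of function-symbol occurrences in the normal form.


size = 6

1. (u (u (q (u (w) (w))) (w)) (t (m) (u (w) (w))))  →  (u (q (u (w) (w))) (t (m) (u (w) (w))))
2. (u (q (u (w) (w))) (t (m) (u (w) (w))))  →  (u (q (w)) (t (m) (u (w) (w))))
3. (u (q (w)) (t (m) (u (w) (w))))  →  (u (q (w)) (t (m) (w)))
normal form: (u (q (w)) (t (m) (w)))
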